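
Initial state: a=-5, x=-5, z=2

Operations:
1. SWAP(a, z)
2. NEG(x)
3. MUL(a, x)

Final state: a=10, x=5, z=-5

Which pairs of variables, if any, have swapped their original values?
None

Comparing initial and final values:
x: -5 → 5
z: 2 → -5
a: -5 → 10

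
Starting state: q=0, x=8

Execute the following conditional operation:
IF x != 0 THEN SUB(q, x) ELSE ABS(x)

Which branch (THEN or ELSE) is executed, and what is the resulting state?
Branch: THEN, Final state: q=-8, x=8

Evaluating condition: x != 0
x = 8
Condition is True, so THEN branch executes
After SUB(q, x): q=-8, x=8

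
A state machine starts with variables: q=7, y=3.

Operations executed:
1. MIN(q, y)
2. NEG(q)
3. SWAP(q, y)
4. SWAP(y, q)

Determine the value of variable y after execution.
y = 3

Tracing execution:
Step 1: MIN(q, y) → y = 3
Step 2: NEG(q) → y = 3
Step 3: SWAP(q, y) → y = -3
Step 4: SWAP(y, q) → y = 3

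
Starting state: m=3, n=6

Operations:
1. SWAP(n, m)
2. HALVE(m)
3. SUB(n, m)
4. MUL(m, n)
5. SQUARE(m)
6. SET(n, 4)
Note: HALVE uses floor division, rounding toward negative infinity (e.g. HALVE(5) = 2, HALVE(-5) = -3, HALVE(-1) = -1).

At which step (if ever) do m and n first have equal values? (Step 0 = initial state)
Step 2

m and n first become equal after step 2.

Comparing values at each step:
Initial: m=3, n=6
After step 1: m=6, n=3
After step 2: m=3, n=3 ← equal!
After step 3: m=3, n=0
After step 4: m=0, n=0 ← equal!
After step 5: m=0, n=0 ← equal!
After step 6: m=0, n=4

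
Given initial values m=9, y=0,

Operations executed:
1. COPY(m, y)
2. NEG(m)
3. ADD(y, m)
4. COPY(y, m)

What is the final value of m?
m = 0

Tracing execution:
Step 1: COPY(m, y) → m = 0
Step 2: NEG(m) → m = 0
Step 3: ADD(y, m) → m = 0
Step 4: COPY(y, m) → m = 0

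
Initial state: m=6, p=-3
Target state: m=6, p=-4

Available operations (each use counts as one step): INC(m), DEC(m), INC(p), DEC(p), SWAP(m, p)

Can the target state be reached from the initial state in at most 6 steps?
Yes

Path (1 step): DEC(p)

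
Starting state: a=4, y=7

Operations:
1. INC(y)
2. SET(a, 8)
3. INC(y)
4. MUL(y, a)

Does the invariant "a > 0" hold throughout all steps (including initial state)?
Yes

The invariant holds at every step.

State at each step:
Initial: a=4, y=7
After step 1: a=4, y=8
After step 2: a=8, y=8
After step 3: a=8, y=9
After step 4: a=8, y=72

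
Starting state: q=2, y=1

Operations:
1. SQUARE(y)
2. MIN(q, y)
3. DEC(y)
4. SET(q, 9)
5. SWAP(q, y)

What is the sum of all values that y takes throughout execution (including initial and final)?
12

Values of y at each step:
Initial: y = 1
After step 1: y = 1
After step 2: y = 1
After step 3: y = 0
After step 4: y = 0
After step 5: y = 9
Sum = 1 + 1 + 1 + 0 + 0 + 9 = 12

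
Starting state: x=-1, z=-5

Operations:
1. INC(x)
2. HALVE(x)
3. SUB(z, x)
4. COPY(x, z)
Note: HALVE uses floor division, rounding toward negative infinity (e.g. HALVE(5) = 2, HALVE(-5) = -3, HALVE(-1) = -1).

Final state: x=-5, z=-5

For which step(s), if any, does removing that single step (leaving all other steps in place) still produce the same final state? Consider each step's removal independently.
Step(s) 2, 3

Testing removal of each single step:
Without step 1: final = x=-4, z=-4 (different)
Without step 2: final = x=-5, z=-5 (same)
Without step 3: final = x=-5, z=-5 (same)
Without step 4: final = x=0, z=-5 (different)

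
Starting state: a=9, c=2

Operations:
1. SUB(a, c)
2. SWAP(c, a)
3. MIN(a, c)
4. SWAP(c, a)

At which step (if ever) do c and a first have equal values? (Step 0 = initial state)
Never

c and a never become equal during execution.

Comparing values at each step:
Initial: c=2, a=9
After step 1: c=2, a=7
After step 2: c=7, a=2
After step 3: c=7, a=2
After step 4: c=2, a=7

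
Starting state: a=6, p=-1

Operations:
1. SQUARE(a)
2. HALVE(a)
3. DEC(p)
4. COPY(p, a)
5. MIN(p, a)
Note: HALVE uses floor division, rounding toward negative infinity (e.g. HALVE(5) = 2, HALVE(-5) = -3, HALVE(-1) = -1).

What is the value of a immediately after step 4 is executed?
a = 18

Tracing a through execution:
Initial: a = 6
After step 1 (SQUARE(a)): a = 36
After step 2 (HALVE(a)): a = 18
After step 3 (DEC(p)): a = 18
After step 4 (COPY(p, a)): a = 18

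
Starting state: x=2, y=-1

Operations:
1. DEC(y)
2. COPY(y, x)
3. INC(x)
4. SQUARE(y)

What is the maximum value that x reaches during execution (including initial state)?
3

Values of x at each step:
Initial: x = 2
After step 1: x = 2
After step 2: x = 2
After step 3: x = 3 ← maximum
After step 4: x = 3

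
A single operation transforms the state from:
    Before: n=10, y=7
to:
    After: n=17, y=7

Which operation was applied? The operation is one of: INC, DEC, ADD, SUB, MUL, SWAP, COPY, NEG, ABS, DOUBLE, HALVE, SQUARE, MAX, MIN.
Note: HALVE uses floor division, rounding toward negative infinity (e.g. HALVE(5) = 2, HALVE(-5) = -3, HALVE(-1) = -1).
ADD(n, y)

Analyzing the change:
Before: n=10, y=7
After: n=17, y=7
Variable n changed from 10 to 17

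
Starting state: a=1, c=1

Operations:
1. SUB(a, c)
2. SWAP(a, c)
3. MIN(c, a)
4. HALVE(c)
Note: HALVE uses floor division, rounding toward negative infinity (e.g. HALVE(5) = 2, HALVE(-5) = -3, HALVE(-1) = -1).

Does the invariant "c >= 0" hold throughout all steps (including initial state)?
Yes

The invariant holds at every step.

State at each step:
Initial: a=1, c=1
After step 1: a=0, c=1
After step 2: a=1, c=0
After step 3: a=1, c=0
After step 4: a=1, c=0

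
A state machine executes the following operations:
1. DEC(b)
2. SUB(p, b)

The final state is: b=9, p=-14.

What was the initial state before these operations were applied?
b=10, p=-5

Working backwards:
Final state: b=9, p=-14
Before step 2 (SUB(p, b)): b=9, p=-5
Before step 1 (DEC(b)): b=10, p=-5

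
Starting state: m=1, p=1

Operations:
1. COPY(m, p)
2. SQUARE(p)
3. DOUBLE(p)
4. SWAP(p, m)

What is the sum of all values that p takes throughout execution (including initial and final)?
6

Values of p at each step:
Initial: p = 1
After step 1: p = 1
After step 2: p = 1
After step 3: p = 2
After step 4: p = 1
Sum = 1 + 1 + 1 + 2 + 1 = 6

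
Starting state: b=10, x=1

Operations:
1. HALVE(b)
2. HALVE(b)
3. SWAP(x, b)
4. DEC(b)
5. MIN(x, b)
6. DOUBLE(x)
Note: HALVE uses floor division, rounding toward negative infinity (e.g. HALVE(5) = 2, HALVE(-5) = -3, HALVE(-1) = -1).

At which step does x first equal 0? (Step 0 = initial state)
Step 5

Tracing x:
Initial: x = 1
After step 1: x = 1
After step 2: x = 1
After step 3: x = 2
After step 4: x = 2
After step 5: x = 0 ← first occurrence
After step 6: x = 0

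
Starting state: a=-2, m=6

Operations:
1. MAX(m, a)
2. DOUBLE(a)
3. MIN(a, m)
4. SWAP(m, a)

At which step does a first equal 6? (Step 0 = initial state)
Step 4

Tracing a:
Initial: a = -2
After step 1: a = -2
After step 2: a = -4
After step 3: a = -4
After step 4: a = 6 ← first occurrence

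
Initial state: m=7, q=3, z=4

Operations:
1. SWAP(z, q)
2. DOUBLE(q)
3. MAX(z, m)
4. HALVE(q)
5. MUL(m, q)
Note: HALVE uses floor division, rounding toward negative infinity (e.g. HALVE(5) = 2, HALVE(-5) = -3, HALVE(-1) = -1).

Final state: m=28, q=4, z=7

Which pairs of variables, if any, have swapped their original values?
None

Comparing initial and final values:
z: 4 → 7
q: 3 → 4
m: 7 → 28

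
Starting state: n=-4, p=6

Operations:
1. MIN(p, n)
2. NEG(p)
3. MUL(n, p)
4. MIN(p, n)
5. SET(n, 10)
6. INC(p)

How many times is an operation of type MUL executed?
1

Counting MUL operations:
Step 3: MUL(n, p) ← MUL
Total: 1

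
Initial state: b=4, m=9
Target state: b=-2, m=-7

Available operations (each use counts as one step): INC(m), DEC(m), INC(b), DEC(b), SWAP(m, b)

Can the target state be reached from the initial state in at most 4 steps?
No

The target state cannot be reached within 4 steps.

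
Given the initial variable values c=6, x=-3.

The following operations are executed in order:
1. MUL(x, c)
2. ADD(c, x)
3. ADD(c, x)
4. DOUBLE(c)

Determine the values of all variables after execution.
{c: -60, x: -18}

Step-by-step execution:
Initial: c=6, x=-3
After step 1 (MUL(x, c)): c=6, x=-18
After step 2 (ADD(c, x)): c=-12, x=-18
After step 3 (ADD(c, x)): c=-30, x=-18
After step 4 (DOUBLE(c)): c=-60, x=-18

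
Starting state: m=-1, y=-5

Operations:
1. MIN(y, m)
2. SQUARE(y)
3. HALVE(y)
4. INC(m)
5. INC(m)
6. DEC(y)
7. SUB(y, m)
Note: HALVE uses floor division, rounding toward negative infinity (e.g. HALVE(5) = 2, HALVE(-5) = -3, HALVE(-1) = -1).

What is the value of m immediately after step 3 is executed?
m = -1

Tracing m through execution:
Initial: m = -1
After step 1 (MIN(y, m)): m = -1
After step 2 (SQUARE(y)): m = -1
After step 3 (HALVE(y)): m = -1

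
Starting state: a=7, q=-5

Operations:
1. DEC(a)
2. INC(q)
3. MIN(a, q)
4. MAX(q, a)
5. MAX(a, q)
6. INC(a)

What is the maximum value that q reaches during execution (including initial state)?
-4

Values of q at each step:
Initial: q = -5
After step 1: q = -5
After step 2: q = -4 ← maximum
After step 3: q = -4
After step 4: q = -4
After step 5: q = -4
After step 6: q = -4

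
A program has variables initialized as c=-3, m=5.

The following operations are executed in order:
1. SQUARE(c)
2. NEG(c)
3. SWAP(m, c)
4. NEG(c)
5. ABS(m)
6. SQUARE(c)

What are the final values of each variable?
{c: 25, m: 9}

Step-by-step execution:
Initial: c=-3, m=5
After step 1 (SQUARE(c)): c=9, m=5
After step 2 (NEG(c)): c=-9, m=5
After step 3 (SWAP(m, c)): c=5, m=-9
After step 4 (NEG(c)): c=-5, m=-9
After step 5 (ABS(m)): c=-5, m=9
After step 6 (SQUARE(c)): c=25, m=9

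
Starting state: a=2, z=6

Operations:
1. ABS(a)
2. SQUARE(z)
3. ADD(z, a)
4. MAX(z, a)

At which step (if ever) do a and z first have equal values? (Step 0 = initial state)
Never

a and z never become equal during execution.

Comparing values at each step:
Initial: a=2, z=6
After step 1: a=2, z=6
After step 2: a=2, z=36
After step 3: a=2, z=38
After step 4: a=2, z=38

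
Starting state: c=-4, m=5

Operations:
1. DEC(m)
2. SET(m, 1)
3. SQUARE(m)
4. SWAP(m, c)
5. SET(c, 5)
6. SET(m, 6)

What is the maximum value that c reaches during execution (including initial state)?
5

Values of c at each step:
Initial: c = -4
After step 1: c = -4
After step 2: c = -4
After step 3: c = -4
After step 4: c = 1
After step 5: c = 5 ← maximum
After step 6: c = 5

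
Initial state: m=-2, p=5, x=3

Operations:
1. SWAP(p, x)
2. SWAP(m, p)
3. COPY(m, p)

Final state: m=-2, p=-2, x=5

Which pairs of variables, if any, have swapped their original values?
None

Comparing initial and final values:
m: -2 → -2
x: 3 → 5
p: 5 → -2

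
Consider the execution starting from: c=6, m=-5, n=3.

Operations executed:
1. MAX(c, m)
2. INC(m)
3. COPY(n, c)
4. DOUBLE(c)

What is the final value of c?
c = 12

Tracing execution:
Step 1: MAX(c, m) → c = 6
Step 2: INC(m) → c = 6
Step 3: COPY(n, c) → c = 6
Step 4: DOUBLE(c) → c = 12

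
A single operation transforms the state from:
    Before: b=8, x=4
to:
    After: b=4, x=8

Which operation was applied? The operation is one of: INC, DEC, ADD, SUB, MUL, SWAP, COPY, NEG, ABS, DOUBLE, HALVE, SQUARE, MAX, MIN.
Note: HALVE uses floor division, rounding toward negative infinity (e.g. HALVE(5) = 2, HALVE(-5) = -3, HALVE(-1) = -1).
SWAP(b, x)

Analyzing the change:
Before: b=8, x=4
After: b=4, x=8
Variable b changed from 8 to 4
Variable x changed from 4 to 8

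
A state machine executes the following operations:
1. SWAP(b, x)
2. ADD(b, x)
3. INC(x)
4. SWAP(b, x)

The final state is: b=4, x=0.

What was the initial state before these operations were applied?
b=3, x=-3

Working backwards:
Final state: b=4, x=0
Before step 4 (SWAP(b, x)): b=0, x=4
Before step 3 (INC(x)): b=0, x=3
Before step 2 (ADD(b, x)): b=-3, x=3
Before step 1 (SWAP(b, x)): b=3, x=-3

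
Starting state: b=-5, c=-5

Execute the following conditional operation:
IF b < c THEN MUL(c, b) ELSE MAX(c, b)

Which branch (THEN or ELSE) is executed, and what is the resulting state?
Branch: ELSE, Final state: b=-5, c=-5

Evaluating condition: b < c
b = -5, c = -5
Condition is False, so ELSE branch executes
After MAX(c, b): b=-5, c=-5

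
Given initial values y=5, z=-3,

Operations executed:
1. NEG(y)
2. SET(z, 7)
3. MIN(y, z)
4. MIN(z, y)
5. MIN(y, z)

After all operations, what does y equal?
y = -5

Tracing execution:
Step 1: NEG(y) → y = -5
Step 2: SET(z, 7) → y = -5
Step 3: MIN(y, z) → y = -5
Step 4: MIN(z, y) → y = -5
Step 5: MIN(y, z) → y = -5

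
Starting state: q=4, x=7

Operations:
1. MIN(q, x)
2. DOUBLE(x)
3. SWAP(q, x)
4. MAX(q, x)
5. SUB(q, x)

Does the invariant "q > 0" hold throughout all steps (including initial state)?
Yes

The invariant holds at every step.

State at each step:
Initial: q=4, x=7
After step 1: q=4, x=7
After step 2: q=4, x=14
After step 3: q=14, x=4
After step 4: q=14, x=4
After step 5: q=10, x=4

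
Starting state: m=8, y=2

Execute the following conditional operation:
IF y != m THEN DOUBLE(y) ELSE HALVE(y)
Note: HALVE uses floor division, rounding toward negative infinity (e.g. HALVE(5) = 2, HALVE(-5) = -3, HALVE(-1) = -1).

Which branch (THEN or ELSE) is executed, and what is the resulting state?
Branch: THEN, Final state: m=8, y=4

Evaluating condition: y != m
y = 2, m = 8
Condition is True, so THEN branch executes
After DOUBLE(y): m=8, y=4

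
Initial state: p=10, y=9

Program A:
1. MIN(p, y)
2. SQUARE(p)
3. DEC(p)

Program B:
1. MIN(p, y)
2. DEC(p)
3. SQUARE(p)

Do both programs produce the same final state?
No

Program A final state: p=80, y=9
Program B final state: p=64, y=9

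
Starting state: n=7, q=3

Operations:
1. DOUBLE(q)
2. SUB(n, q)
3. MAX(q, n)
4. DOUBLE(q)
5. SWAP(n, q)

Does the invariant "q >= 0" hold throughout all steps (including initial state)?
Yes

The invariant holds at every step.

State at each step:
Initial: n=7, q=3
After step 1: n=7, q=6
After step 2: n=1, q=6
After step 3: n=1, q=6
After step 4: n=1, q=12
After step 5: n=12, q=1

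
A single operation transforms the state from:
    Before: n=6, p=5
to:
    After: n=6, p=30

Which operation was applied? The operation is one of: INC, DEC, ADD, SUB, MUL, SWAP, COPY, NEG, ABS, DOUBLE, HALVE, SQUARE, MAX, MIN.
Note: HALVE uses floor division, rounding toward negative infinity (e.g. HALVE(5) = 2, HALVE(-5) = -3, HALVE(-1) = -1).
MUL(p, n)

Analyzing the change:
Before: n=6, p=5
After: n=6, p=30
Variable p changed from 5 to 30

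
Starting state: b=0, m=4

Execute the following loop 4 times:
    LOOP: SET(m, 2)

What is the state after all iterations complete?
b=0, m=2

Iteration trace:
Start: b=0, m=4
After iteration 1: b=0, m=2
After iteration 2: b=0, m=2
After iteration 3: b=0, m=2
After iteration 4: b=0, m=2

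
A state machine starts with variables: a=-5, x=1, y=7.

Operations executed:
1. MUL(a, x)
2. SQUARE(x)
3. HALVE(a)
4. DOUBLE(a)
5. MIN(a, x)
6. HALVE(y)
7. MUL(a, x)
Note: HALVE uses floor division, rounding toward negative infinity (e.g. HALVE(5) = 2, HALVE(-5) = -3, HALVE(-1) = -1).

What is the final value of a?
a = -6

Tracing execution:
Step 1: MUL(a, x) → a = -5
Step 2: SQUARE(x) → a = -5
Step 3: HALVE(a) → a = -3
Step 4: DOUBLE(a) → a = -6
Step 5: MIN(a, x) → a = -6
Step 6: HALVE(y) → a = -6
Step 7: MUL(a, x) → a = -6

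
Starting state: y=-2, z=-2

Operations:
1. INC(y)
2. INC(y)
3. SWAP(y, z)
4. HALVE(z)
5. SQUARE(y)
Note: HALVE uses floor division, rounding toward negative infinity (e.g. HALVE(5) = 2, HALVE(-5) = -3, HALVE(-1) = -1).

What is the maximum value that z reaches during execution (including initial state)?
0

Values of z at each step:
Initial: z = -2
After step 1: z = -2
After step 2: z = -2
After step 3: z = 0 ← maximum
After step 4: z = 0
After step 5: z = 0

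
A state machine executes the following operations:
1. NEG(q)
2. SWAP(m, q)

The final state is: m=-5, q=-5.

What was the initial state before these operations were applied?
m=-5, q=5

Working backwards:
Final state: m=-5, q=-5
Before step 2 (SWAP(m, q)): m=-5, q=-5
Before step 1 (NEG(q)): m=-5, q=5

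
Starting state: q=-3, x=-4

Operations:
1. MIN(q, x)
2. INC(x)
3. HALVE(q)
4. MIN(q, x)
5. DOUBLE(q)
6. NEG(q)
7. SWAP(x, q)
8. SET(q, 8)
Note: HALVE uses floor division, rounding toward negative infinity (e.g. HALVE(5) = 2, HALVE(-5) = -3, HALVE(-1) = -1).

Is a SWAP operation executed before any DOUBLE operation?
No

First SWAP: step 7
First DOUBLE: step 5
Since 7 > 5, DOUBLE comes first.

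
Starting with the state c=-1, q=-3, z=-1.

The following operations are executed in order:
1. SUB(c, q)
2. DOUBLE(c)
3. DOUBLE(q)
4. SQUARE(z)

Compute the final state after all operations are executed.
{c: 4, q: -6, z: 1}

Step-by-step execution:
Initial: c=-1, q=-3, z=-1
After step 1 (SUB(c, q)): c=2, q=-3, z=-1
After step 2 (DOUBLE(c)): c=4, q=-3, z=-1
After step 3 (DOUBLE(q)): c=4, q=-6, z=-1
After step 4 (SQUARE(z)): c=4, q=-6, z=1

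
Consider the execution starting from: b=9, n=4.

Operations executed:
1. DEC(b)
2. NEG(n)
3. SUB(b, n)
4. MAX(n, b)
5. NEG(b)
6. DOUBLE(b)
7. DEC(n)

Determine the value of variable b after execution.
b = -24

Tracing execution:
Step 1: DEC(b) → b = 8
Step 2: NEG(n) → b = 8
Step 3: SUB(b, n) → b = 12
Step 4: MAX(n, b) → b = 12
Step 5: NEG(b) → b = -12
Step 6: DOUBLE(b) → b = -24
Step 7: DEC(n) → b = -24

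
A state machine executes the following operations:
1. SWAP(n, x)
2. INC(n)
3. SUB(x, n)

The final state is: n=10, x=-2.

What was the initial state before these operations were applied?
n=8, x=9

Working backwards:
Final state: n=10, x=-2
Before step 3 (SUB(x, n)): n=10, x=8
Before step 2 (INC(n)): n=9, x=8
Before step 1 (SWAP(n, x)): n=8, x=9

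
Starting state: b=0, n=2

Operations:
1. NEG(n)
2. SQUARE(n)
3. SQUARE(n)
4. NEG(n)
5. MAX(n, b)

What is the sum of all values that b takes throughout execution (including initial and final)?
0

Values of b at each step:
Initial: b = 0
After step 1: b = 0
After step 2: b = 0
After step 3: b = 0
After step 4: b = 0
After step 5: b = 0
Sum = 0 + 0 + 0 + 0 + 0 + 0 = 0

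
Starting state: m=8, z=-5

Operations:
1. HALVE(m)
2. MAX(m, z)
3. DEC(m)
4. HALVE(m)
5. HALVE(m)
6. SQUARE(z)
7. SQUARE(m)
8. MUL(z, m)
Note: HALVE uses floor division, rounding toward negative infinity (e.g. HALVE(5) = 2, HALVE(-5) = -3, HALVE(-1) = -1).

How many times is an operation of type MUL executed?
1

Counting MUL operations:
Step 8: MUL(z, m) ← MUL
Total: 1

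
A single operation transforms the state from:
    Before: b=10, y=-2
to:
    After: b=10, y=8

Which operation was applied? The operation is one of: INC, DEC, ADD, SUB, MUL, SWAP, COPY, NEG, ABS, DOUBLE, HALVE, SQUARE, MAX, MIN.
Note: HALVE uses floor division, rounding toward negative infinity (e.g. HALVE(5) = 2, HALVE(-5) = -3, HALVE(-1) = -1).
ADD(y, b)

Analyzing the change:
Before: b=10, y=-2
After: b=10, y=8
Variable y changed from -2 to 8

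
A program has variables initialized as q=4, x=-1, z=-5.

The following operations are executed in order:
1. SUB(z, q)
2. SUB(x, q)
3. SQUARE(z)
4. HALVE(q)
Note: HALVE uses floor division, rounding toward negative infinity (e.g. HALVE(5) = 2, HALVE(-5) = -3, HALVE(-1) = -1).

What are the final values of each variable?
{q: 2, x: -5, z: 81}

Step-by-step execution:
Initial: q=4, x=-1, z=-5
After step 1 (SUB(z, q)): q=4, x=-1, z=-9
After step 2 (SUB(x, q)): q=4, x=-5, z=-9
After step 3 (SQUARE(z)): q=4, x=-5, z=81
After step 4 (HALVE(q)): q=2, x=-5, z=81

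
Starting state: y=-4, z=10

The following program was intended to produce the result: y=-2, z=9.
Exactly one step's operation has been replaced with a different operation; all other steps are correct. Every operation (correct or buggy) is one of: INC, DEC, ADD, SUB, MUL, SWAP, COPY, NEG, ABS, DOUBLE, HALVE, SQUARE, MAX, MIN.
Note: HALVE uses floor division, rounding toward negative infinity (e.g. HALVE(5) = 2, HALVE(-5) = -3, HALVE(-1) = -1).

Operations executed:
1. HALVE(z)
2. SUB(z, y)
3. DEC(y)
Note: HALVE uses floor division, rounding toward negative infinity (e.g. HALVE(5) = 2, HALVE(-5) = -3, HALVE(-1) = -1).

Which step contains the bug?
Step 3

Trace with buggy code:
Initial: y=-4, z=10
After step 1: y=-4, z=5
After step 2: y=-4, z=9
After step 3: y=-5, z=9
Actual final y=-5, z=9 ≠ expected y=-2, z=9.
Step 3 is the only position where a single-operation replacement can produce the expected result.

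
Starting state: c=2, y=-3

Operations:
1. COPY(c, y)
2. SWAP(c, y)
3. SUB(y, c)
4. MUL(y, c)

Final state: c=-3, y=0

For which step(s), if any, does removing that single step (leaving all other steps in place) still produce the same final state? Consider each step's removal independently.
Step(s) 2, 4

Testing removal of each single step:
Without step 1: final = c=-3, y=-15 (different)
Without step 2: final = c=-3, y=0 (same)
Without step 3: final = c=-3, y=9 (different)
Without step 4: final = c=-3, y=0 (same)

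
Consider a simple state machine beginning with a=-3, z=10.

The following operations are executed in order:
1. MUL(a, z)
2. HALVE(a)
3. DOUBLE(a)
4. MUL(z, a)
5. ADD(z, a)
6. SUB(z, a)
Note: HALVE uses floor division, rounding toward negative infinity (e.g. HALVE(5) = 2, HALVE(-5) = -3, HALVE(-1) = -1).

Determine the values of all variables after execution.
{a: -30, z: -300}

Step-by-step execution:
Initial: a=-3, z=10
After step 1 (MUL(a, z)): a=-30, z=10
After step 2 (HALVE(a)): a=-15, z=10
After step 3 (DOUBLE(a)): a=-30, z=10
After step 4 (MUL(z, a)): a=-30, z=-300
After step 5 (ADD(z, a)): a=-30, z=-330
After step 6 (SUB(z, a)): a=-30, z=-300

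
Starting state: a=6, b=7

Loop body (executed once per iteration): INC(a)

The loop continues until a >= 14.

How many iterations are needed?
8

Tracing iterations:
Initial: a=6, b=7
After iteration 1: a=7, b=7
After iteration 2: a=8, b=7
After iteration 3: a=9, b=7
After iteration 4: a=10, b=7
After iteration 5: a=11, b=7
After iteration 6: a=12, b=7
After iteration 7: a=13, b=7
After iteration 8: a=14, b=7
a >= 14 now holds, so the loop exits after 8 iterations.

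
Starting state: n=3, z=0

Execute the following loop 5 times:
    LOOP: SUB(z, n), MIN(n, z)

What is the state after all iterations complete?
n=-3, z=9

Iteration trace:
Start: n=3, z=0
After iteration 1: n=-3, z=-3
After iteration 2: n=-3, z=0
After iteration 3: n=-3, z=3
After iteration 4: n=-3, z=6
After iteration 5: n=-3, z=9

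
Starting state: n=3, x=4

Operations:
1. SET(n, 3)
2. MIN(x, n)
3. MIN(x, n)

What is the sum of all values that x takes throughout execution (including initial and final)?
14

Values of x at each step:
Initial: x = 4
After step 1: x = 4
After step 2: x = 3
After step 3: x = 3
Sum = 4 + 4 + 3 + 3 = 14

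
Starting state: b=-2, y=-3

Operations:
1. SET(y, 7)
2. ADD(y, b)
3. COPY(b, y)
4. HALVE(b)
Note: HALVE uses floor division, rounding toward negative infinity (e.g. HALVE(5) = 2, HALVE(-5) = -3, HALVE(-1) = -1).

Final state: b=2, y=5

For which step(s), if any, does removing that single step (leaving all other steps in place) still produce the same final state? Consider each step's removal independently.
None - removing any single step changes the final result

Testing removal of each single step:
Without step 1: final = b=-3, y=-5 (different)
Without step 2: final = b=3, y=7 (different)
Without step 3: final = b=-1, y=5 (different)
Without step 4: final = b=5, y=5 (different)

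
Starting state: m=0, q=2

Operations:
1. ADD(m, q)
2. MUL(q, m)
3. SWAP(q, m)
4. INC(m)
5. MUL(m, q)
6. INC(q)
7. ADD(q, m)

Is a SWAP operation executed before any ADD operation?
No

First SWAP: step 3
First ADD: step 1
Since 3 > 1, ADD comes first.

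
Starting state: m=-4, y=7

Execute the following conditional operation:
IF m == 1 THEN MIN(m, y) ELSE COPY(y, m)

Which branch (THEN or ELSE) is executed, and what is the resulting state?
Branch: ELSE, Final state: m=-4, y=-4

Evaluating condition: m == 1
m = -4
Condition is False, so ELSE branch executes
After COPY(y, m): m=-4, y=-4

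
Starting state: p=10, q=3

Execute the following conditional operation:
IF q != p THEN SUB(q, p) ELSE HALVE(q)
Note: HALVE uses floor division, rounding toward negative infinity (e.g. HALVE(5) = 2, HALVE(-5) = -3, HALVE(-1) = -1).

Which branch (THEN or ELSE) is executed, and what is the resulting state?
Branch: THEN, Final state: p=10, q=-7

Evaluating condition: q != p
q = 3, p = 10
Condition is True, so THEN branch executes
After SUB(q, p): p=10, q=-7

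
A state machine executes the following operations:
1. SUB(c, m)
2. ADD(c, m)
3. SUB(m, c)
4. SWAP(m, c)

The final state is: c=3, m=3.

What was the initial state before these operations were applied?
c=3, m=6

Working backwards:
Final state: c=3, m=3
Before step 4 (SWAP(m, c)): c=3, m=3
Before step 3 (SUB(m, c)): c=3, m=6
Before step 2 (ADD(c, m)): c=-3, m=6
Before step 1 (SUB(c, m)): c=3, m=6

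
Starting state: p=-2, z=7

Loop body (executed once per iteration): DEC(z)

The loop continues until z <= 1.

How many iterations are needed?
6

Tracing iterations:
Initial: p=-2, z=7
After iteration 1: p=-2, z=6
After iteration 2: p=-2, z=5
After iteration 3: p=-2, z=4
After iteration 4: p=-2, z=3
After iteration 5: p=-2, z=2
After iteration 6: p=-2, z=1
z <= 1 now holds, so the loop exits after 6 iterations.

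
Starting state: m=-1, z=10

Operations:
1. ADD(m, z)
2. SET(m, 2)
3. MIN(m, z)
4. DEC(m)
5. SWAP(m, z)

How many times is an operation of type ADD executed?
1

Counting ADD operations:
Step 1: ADD(m, z) ← ADD
Total: 1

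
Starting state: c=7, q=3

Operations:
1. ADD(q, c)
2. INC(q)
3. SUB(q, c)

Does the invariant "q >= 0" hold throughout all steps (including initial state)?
Yes

The invariant holds at every step.

State at each step:
Initial: c=7, q=3
After step 1: c=7, q=10
After step 2: c=7, q=11
After step 3: c=7, q=4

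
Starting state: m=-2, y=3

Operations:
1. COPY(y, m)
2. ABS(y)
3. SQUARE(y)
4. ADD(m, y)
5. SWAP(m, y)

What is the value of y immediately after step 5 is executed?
y = 2

Tracing y through execution:
Initial: y = 3
After step 1 (COPY(y, m)): y = -2
After step 2 (ABS(y)): y = 2
After step 3 (SQUARE(y)): y = 4
After step 4 (ADD(m, y)): y = 4
After step 5 (SWAP(m, y)): y = 2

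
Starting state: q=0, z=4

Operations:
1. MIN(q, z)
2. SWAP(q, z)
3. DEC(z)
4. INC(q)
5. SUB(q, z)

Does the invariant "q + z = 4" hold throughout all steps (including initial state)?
No, violated after step 3

The invariant is violated after step 3.

State at each step:
Initial: q=0, z=4
After step 1: q=0, z=4
After step 2: q=4, z=0
After step 3: q=4, z=-1
After step 4: q=5, z=-1
After step 5: q=6, z=-1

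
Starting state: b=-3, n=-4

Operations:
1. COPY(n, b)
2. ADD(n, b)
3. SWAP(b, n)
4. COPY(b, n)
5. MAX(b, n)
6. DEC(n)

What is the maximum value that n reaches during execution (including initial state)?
-3

Values of n at each step:
Initial: n = -4
After step 1: n = -3 ← maximum
After step 2: n = -6
After step 3: n = -3
After step 4: n = -3
After step 5: n = -3
After step 6: n = -4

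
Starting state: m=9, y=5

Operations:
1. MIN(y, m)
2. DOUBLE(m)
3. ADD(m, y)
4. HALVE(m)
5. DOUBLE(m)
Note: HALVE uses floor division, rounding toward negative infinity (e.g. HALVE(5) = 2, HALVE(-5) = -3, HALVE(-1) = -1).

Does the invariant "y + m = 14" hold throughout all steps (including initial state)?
No, violated after step 2

The invariant is violated after step 2.

State at each step:
Initial: m=9, y=5
After step 1: m=9, y=5
After step 2: m=18, y=5
After step 3: m=23, y=5
After step 4: m=11, y=5
After step 5: m=22, y=5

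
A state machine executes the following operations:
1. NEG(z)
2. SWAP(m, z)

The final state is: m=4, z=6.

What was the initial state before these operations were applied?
m=6, z=-4

Working backwards:
Final state: m=4, z=6
Before step 2 (SWAP(m, z)): m=6, z=4
Before step 1 (NEG(z)): m=6, z=-4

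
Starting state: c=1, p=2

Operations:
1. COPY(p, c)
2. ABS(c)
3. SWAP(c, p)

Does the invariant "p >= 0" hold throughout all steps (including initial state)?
Yes

The invariant holds at every step.

State at each step:
Initial: c=1, p=2
After step 1: c=1, p=1
After step 2: c=1, p=1
After step 3: c=1, p=1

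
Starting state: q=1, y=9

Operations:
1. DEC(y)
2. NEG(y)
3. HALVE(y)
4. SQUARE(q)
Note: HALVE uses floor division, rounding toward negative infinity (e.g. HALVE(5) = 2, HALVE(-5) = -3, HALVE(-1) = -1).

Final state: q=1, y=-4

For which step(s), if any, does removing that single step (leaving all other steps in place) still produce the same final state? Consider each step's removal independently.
Step(s) 4

Testing removal of each single step:
Without step 1: final = q=1, y=-5 (different)
Without step 2: final = q=1, y=4 (different)
Without step 3: final = q=1, y=-8 (different)
Without step 4: final = q=1, y=-4 (same)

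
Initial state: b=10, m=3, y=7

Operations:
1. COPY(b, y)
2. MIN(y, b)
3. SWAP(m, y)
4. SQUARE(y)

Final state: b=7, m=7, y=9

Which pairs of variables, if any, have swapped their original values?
None

Comparing initial and final values:
m: 3 → 7
b: 10 → 7
y: 7 → 9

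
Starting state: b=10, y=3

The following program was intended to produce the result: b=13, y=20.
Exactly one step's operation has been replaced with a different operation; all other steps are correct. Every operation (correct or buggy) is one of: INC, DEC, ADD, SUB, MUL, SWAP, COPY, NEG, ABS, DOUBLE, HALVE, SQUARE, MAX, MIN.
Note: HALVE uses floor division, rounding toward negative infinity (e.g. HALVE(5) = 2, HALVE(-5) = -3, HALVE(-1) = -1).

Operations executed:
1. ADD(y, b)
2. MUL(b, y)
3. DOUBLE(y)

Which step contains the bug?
Step 2

Trace with buggy code:
Initial: b=10, y=3
After step 1: b=10, y=13
After step 2: b=130, y=13
After step 3: b=130, y=26
Actual final b=130, y=26 ≠ expected b=13, y=20.
Step 2 is the only position where a single-operation replacement can produce the expected result.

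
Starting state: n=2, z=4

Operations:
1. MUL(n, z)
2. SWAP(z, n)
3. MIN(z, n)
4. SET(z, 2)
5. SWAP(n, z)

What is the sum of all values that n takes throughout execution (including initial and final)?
24

Values of n at each step:
Initial: n = 2
After step 1: n = 8
After step 2: n = 4
After step 3: n = 4
After step 4: n = 4
After step 5: n = 2
Sum = 2 + 8 + 4 + 4 + 4 + 2 = 24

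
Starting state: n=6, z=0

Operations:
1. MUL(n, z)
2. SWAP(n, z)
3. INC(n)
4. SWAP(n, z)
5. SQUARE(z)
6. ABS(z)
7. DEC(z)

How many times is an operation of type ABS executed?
1

Counting ABS operations:
Step 6: ABS(z) ← ABS
Total: 1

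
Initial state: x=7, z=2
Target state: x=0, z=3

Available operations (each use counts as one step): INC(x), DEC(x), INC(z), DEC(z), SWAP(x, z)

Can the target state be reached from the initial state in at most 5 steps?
No

The target state cannot be reached within 5 steps.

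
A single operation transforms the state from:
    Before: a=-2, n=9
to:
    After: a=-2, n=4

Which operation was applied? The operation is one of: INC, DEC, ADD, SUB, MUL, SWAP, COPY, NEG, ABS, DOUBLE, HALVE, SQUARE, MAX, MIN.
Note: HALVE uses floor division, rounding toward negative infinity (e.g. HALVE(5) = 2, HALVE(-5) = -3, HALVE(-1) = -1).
HALVE(n)

Analyzing the change:
Before: a=-2, n=9
After: a=-2, n=4
Variable n changed from 9 to 4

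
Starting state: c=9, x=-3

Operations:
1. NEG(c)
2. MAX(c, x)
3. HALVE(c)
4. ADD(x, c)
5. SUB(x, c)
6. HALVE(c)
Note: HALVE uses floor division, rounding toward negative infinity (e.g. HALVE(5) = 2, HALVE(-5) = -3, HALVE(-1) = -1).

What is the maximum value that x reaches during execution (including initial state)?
-3

Values of x at each step:
Initial: x = -3 ← maximum
After step 1: x = -3
After step 2: x = -3
After step 3: x = -3
After step 4: x = -5
After step 5: x = -3
After step 6: x = -3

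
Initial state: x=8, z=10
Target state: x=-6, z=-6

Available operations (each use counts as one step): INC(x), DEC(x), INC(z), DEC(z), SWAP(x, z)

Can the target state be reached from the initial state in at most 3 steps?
No

The target state cannot be reached within 3 steps.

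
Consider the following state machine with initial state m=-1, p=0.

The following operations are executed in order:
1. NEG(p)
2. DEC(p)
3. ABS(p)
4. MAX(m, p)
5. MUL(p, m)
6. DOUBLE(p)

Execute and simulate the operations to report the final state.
{m: 1, p: 2}

Step-by-step execution:
Initial: m=-1, p=0
After step 1 (NEG(p)): m=-1, p=0
After step 2 (DEC(p)): m=-1, p=-1
After step 3 (ABS(p)): m=-1, p=1
After step 4 (MAX(m, p)): m=1, p=1
After step 5 (MUL(p, m)): m=1, p=1
After step 6 (DOUBLE(p)): m=1, p=2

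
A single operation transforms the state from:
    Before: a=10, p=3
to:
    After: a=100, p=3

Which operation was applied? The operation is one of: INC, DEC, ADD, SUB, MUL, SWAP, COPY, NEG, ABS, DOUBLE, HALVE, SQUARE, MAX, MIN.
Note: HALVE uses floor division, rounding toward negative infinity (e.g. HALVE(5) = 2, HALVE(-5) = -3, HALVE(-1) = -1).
SQUARE(a)

Analyzing the change:
Before: a=10, p=3
After: a=100, p=3
Variable a changed from 10 to 100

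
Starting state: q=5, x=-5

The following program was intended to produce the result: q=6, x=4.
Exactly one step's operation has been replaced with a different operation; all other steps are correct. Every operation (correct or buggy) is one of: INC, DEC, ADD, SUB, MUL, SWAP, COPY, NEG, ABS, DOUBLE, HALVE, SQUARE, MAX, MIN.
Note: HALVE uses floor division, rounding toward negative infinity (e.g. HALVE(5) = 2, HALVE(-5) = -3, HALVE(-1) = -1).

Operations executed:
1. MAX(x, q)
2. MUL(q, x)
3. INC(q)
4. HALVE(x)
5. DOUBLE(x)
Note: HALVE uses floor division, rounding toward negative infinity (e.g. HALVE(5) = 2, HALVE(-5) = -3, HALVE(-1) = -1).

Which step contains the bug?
Step 2

Trace with buggy code:
Initial: q=5, x=-5
After step 1: q=5, x=5
After step 2: q=25, x=5
After step 3: q=26, x=5
After step 4: q=26, x=2
After step 5: q=26, x=4
Actual final q=26, x=4 ≠ expected q=6, x=4.
Step 2 is the only position where a single-operation replacement can produce the expected result.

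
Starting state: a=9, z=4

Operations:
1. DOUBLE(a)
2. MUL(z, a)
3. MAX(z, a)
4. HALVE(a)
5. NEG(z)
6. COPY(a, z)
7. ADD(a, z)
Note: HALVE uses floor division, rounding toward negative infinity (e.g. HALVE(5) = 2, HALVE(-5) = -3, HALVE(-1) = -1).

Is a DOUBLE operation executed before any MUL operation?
Yes

First DOUBLE: step 1
First MUL: step 2
Since 1 < 2, DOUBLE comes first.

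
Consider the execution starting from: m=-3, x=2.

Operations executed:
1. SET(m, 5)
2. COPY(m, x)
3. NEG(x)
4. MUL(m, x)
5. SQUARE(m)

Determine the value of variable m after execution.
m = 16

Tracing execution:
Step 1: SET(m, 5) → m = 5
Step 2: COPY(m, x) → m = 2
Step 3: NEG(x) → m = 2
Step 4: MUL(m, x) → m = -4
Step 5: SQUARE(m) → m = 16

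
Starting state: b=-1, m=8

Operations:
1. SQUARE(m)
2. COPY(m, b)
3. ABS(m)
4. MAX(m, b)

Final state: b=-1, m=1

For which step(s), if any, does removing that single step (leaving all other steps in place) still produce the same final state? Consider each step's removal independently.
Step(s) 1, 4

Testing removal of each single step:
Without step 1: final = b=-1, m=1 (same)
Without step 2: final = b=-1, m=64 (different)
Without step 3: final = b=-1, m=-1 (different)
Without step 4: final = b=-1, m=1 (same)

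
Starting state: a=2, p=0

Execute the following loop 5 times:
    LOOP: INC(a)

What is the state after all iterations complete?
a=7, p=0

Iteration trace:
Start: a=2, p=0
After iteration 1: a=3, p=0
After iteration 2: a=4, p=0
After iteration 3: a=5, p=0
After iteration 4: a=6, p=0
After iteration 5: a=7, p=0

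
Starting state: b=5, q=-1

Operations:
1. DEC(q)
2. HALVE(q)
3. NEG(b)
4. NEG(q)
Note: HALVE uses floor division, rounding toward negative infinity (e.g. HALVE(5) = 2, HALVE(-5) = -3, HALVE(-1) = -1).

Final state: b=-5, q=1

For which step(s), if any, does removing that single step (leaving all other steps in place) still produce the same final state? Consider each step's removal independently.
Step(s) 1

Testing removal of each single step:
Without step 1: final = b=-5, q=1 (same)
Without step 2: final = b=-5, q=2 (different)
Without step 3: final = b=5, q=1 (different)
Without step 4: final = b=-5, q=-1 (different)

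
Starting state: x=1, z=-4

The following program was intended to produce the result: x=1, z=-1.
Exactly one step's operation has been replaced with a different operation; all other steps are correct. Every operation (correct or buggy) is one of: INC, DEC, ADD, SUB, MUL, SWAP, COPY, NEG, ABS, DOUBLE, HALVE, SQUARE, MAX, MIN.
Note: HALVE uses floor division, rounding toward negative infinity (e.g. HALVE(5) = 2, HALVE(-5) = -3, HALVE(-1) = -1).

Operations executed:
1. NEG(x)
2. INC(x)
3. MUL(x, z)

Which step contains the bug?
Step 2

Trace with buggy code:
Initial: x=1, z=-4
After step 1: x=-1, z=-4
After step 2: x=0, z=-4
After step 3: x=0, z=-4
Actual final x=0, z=-4 ≠ expected x=1, z=-1.
Step 2 is the only position where a single-operation replacement can produce the expected result.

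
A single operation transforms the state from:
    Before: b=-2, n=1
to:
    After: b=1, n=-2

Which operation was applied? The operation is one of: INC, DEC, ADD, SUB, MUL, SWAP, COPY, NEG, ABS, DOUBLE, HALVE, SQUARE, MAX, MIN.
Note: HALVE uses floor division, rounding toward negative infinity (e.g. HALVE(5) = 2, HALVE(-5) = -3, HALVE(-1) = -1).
SWAP(b, n)

Analyzing the change:
Before: b=-2, n=1
After: b=1, n=-2
Variable b changed from -2 to 1
Variable n changed from 1 to -2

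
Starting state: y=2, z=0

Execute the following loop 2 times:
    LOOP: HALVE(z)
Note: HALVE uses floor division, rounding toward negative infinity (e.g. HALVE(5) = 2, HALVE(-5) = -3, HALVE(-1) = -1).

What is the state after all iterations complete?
y=2, z=0

Iteration trace:
Start: y=2, z=0
After iteration 1: y=2, z=0
After iteration 2: y=2, z=0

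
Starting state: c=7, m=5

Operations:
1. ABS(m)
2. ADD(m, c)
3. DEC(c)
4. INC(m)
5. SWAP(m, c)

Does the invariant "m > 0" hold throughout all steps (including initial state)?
Yes

The invariant holds at every step.

State at each step:
Initial: c=7, m=5
After step 1: c=7, m=5
After step 2: c=7, m=12
After step 3: c=6, m=12
After step 4: c=6, m=13
After step 5: c=13, m=6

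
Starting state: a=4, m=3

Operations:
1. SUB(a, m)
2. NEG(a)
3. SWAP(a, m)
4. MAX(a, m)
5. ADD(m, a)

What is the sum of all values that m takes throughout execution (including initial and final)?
9

Values of m at each step:
Initial: m = 3
After step 1: m = 3
After step 2: m = 3
After step 3: m = -1
After step 4: m = -1
After step 5: m = 2
Sum = 3 + 3 + 3 + -1 + -1 + 2 = 9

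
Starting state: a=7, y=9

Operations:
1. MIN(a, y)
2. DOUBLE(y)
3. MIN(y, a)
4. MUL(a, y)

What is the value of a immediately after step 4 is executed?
a = 49

Tracing a through execution:
Initial: a = 7
After step 1 (MIN(a, y)): a = 7
After step 2 (DOUBLE(y)): a = 7
After step 3 (MIN(y, a)): a = 7
After step 4 (MUL(a, y)): a = 49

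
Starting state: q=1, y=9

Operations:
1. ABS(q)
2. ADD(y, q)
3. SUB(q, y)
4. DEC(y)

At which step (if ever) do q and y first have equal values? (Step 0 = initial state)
Never

q and y never become equal during execution.

Comparing values at each step:
Initial: q=1, y=9
After step 1: q=1, y=9
After step 2: q=1, y=10
After step 3: q=-9, y=10
After step 4: q=-9, y=9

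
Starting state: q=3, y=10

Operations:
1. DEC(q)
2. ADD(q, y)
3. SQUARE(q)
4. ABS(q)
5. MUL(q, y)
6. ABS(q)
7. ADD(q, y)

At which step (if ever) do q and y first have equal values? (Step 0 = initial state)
Never

q and y never become equal during execution.

Comparing values at each step:
Initial: q=3, y=10
After step 1: q=2, y=10
After step 2: q=12, y=10
After step 3: q=144, y=10
After step 4: q=144, y=10
After step 5: q=1440, y=10
After step 6: q=1440, y=10
After step 7: q=1450, y=10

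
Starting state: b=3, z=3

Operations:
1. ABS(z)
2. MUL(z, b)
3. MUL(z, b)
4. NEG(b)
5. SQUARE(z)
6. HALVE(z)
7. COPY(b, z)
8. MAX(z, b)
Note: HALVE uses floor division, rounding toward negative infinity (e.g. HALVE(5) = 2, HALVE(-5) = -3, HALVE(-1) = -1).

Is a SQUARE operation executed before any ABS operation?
No

First SQUARE: step 5
First ABS: step 1
Since 5 > 1, ABS comes first.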